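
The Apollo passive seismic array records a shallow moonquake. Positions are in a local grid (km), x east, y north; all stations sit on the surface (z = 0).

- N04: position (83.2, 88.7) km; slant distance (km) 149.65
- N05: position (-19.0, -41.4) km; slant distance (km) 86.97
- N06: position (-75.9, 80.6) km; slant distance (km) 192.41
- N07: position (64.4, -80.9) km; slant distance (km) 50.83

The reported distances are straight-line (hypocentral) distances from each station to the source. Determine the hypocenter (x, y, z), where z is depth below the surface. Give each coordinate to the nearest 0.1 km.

Each station gives a sphere (x−x_i)² + (y−y_i)² + z² = d_i² (stations at z=0).
Subtracting the N04 sphere from N05 and N06: z² cancels, leaving linear equations in x and y:
-204.4 x − 260.2 y = 2116.37
-318.2 x − 16.2 y = -17159.25
Solving: x ≈ 56.604, y ≈ -52.599 km (keep extra digits for the depth step; rounded: 56.6, -52.6).
Then from the N04 sphere: z² = 149.65² − (x − 83.2)² − (y − 88.7)² with x = 56.604, y = -52.599, so z ≈ 41.501 ≈ 41.5 km.
Check against N07 (with the unrounded solution): distance 50.83 ≈ 50.83 km. ✓

x ≈ 56.6 km, y ≈ -52.6 km, depth ≈ 41.5 km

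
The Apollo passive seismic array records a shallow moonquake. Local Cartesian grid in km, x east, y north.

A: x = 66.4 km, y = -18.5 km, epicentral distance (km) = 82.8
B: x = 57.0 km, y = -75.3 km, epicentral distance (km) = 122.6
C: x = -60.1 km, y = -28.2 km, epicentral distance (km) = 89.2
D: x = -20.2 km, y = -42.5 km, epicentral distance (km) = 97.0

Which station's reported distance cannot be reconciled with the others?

Solve using three stations at a time. Using A, B, C (subtract circle equations pairwise → linear system) gives (x, y) ≈ (3.0, 34.8).
Distances from that point to each station vs reported:
  A: calculated 82.8 vs reported 82.8 → residual 0.0 km
  B: calculated 122.6 vs reported 122.6 → residual 0.0 km
  C: calculated 89.2 vs reported 89.2 → residual 0.0 km
  D: calculated 80.7 vs reported 97.0 → residual 16.3 km
A, B, C are mutually consistent (residuals ≈ 0); D is off by 16.3 km.

D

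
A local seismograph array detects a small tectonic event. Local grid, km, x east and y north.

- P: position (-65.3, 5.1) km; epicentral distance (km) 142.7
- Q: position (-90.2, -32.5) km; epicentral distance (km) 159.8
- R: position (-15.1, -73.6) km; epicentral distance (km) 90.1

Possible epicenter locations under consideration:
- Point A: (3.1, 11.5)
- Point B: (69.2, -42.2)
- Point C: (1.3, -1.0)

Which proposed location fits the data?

For each candidate, compare |candidate − station| to the reported distance:
Point A: residuals P 74.0, Q 56.6, R 3.1 → max 74.0 km
Point B: residuals P 0.1, Q 0.1, R 0.1 → max 0.1 km
Point C: residuals P 75.8, Q 63.0, R 15.7 → max 75.8 km
Only Point B has all residuals ≈ 0.

Point B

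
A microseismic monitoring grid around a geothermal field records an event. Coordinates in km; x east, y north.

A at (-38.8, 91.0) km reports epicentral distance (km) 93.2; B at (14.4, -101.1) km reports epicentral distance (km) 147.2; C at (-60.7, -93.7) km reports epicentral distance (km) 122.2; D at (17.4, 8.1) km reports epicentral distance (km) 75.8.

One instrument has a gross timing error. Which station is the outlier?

Solve using three stations at a time. Using B, C, D (subtract circle equations pairwise → linear system) gives (x, y) ≈ (-55.6, 28.4).
Distances from that point to each station vs reported:
  A: calculated 64.8 vs reported 93.2 → residual 28.4 km
  B: calculated 147.2 vs reported 147.2 → residual 0.0 km
  C: calculated 122.2 vs reported 122.2 → residual 0.0 km
  D: calculated 75.8 vs reported 75.8 → residual 0.0 km
B, C, D are mutually consistent (residuals ≈ 0); A is off by 28.4 km.

A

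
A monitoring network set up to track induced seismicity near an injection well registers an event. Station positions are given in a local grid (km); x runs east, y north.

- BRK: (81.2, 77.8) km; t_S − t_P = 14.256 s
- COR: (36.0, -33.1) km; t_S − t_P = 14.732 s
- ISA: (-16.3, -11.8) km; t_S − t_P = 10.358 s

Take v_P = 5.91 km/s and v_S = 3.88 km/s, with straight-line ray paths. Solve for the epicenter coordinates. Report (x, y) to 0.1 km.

(-79.6, 86.6)

Distance from S−P lag: d = Δt · v_P v_S / (v_P − v_S) = Δt · (5.91·3.88)/(5.91−3.88) ≈ 11.2960·Δt.
So d_BRK = 161.04, d_COR = 166.41, d_ISA = 117.00 km.
Circle about each station: (x − 81.2)² + (y − 77.8)² = 161.04²; (x − 36.0)² + (y + 33.1)² = 166.41²; (x + 16.3)² + (y + 11.8)² = 117.00².
Subtracting the BRK equation from the COR and ISA equations removes the quadratic terms:
-90.4 x − 221.8 y = -12013.08
-195.0 x − 179.2 y = 3.53
Solving the 2×2 system: x ≈ -79.6, y ≈ 86.6 km.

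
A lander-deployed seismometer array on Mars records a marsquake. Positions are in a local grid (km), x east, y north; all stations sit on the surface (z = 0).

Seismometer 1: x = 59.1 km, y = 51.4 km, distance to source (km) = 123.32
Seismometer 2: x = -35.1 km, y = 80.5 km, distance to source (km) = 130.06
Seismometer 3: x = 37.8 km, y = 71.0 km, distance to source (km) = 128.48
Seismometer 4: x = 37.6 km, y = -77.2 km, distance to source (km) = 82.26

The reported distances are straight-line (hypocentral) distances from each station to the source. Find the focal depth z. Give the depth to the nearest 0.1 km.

52.5 km

Each station gives a sphere (x−x_i)² + (y−y_i)² + z² = d_i² (stations at z=0).
Subtracting the Seismometer 1 sphere from Seismometer 2 and Seismometer 3: z² cancels, leaving linear equations in x and y:
-188.4 x + 58.2 y = -130.29
-42.6 x + 39.2 y = -964.22
Solving: x ≈ -10.398, y ≈ -35.897 km (keep extra digits for the depth step; rounded: -10.4, -35.9).
Then from the Seismometer 1 sphere: z² = 123.32² − (x − 59.1)² − (y − 51.4)² with x = -10.398, y = -35.897, so z ≈ 52.508 ≈ 52.5 km.
Check against Seismometer 4 (with the unrounded solution): distance 82.26 ≈ 82.26 km. ✓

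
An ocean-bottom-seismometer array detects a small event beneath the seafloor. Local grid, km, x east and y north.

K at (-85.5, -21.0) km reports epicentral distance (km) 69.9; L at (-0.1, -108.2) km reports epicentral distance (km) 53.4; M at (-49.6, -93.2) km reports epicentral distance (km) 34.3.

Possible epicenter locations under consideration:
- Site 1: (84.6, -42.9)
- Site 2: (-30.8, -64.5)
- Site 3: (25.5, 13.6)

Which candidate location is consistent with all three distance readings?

For each candidate, compare |candidate − station| to the reported distance:
Site 1: residuals K 101.6, L 53.5, M 109.0 → max 109.0 km
Site 2: residuals K 0.0, L 0.0, M 0.0 → max 0.0 km
Site 3: residuals K 46.4, L 71.1, M 96.3 → max 96.3 km
Only Site 2 has all residuals ≈ 0.

Site 2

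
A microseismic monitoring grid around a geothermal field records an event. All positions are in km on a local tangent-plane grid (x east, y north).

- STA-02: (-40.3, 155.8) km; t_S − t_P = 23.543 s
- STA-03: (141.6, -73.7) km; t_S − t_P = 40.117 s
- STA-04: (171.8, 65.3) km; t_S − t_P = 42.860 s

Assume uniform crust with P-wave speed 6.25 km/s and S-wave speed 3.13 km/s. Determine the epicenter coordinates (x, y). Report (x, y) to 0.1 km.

x ≈ -92.7 km, y ≈ 17.8 km

Distance from S−P lag: d = Δt · v_P v_S / (v_P − v_S) = Δt · (6.25·3.13)/(6.25−3.13) ≈ 6.2700·Δt.
So d_STA-02 = 147.62, d_STA-03 = 251.53, d_STA-04 = 268.73 km.
Circle about each station: (x + 40.3)² + (y − 155.8)² = 147.62²; (x − 141.6)² + (y + 73.7)² = 251.53²; (x − 171.8)² + (y − 65.3)² = 268.73².
Subtracting the STA-02 equation from the STA-03 and STA-04 equations removes the quadratic terms:
363.8 x − 459.0 y = -41891.16
424.2 x − 181.0 y = -42542.55
Solving the 2×2 system: x ≈ -92.7, y ≈ 17.8 km.
Check against STA-02 (with the unrounded x, y): √((x + 40.3)²+(y − 155.8)²) = 147.62 ≈ 147.62 km. ✓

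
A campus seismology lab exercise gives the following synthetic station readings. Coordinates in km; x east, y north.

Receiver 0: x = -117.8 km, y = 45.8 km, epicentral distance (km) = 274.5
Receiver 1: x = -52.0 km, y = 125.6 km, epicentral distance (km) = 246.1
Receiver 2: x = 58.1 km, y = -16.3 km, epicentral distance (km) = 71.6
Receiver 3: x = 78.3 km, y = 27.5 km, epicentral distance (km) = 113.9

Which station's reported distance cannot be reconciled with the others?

Receiver 0

Solve using three stations at a time. Using Receiver 1, Receiver 2, Receiver 3 (subtract circle equations pairwise → linear system) gives (x, y) ≈ (73.2, -86.3).
Distances from that point to each station vs reported:
  Receiver 0: calculated 232.2 vs reported 274.5 → residual 42.3 km
  Receiver 1: calculated 246.1 vs reported 246.1 → residual 0.0 km
  Receiver 2: calculated 71.6 vs reported 71.6 → residual 0.0 km
  Receiver 3: calculated 113.9 vs reported 113.9 → residual 0.0 km
Receiver 1, Receiver 2, Receiver 3 are mutually consistent (residuals ≈ 0); Receiver 0 is off by 42.3 km.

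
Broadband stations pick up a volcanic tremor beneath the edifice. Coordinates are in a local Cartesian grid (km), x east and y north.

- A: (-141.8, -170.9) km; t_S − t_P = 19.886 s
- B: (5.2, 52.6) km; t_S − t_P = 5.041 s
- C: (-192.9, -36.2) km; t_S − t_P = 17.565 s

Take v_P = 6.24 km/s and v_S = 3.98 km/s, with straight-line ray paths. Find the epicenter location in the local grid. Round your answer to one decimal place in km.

x ≈ -2.9 km, y ≈ -2.2 km

Distance from S−P lag: d = Δt · v_P v_S / (v_P − v_S) = Δt · (6.24·3.98)/(6.24−3.98) ≈ 10.9890·Δt.
So d_A = 218.53, d_B = 55.40, d_C = 193.02 km.
Circle about each station: (x + 141.8)² + (y + 170.9)² = 218.53²; (x − 5.2)² + (y − 52.6)² = 55.40²; (x + 192.9)² + (y + 36.2)² = 193.02².
Subtracting the A equation from the B and C equations removes the quadratic terms:
294.0 x + 447.0 y = -1834.05
-102.2 x + 269.4 y = -294.56
Solving the 2×2 system: x ≈ -2.9, y ≈ -2.2 km.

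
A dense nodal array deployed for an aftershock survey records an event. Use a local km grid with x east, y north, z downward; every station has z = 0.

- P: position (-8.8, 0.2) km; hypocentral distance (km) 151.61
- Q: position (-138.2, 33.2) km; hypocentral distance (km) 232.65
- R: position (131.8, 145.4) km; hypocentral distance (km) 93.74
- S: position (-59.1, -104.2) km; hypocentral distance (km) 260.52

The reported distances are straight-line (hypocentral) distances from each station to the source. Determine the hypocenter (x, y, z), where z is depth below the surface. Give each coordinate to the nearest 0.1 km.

(71.2, 112.3, 63.4)

Each station gives a sphere (x−x_i)² + (y−y_i)² + z² = d_i² (stations at z=0).
Subtracting the P sphere from Q and R: z² cancels, leaving linear equations in x and y:
-258.8 x + 66.0 y = -11016.43
281.2 x + 290.4 y = 52633.32
Solving: x ≈ 71.205, y ≈ 112.295 km (keep extra digits for the depth step; rounded: 71.2, 112.3).
Then from the P sphere: z² = 151.61² − (x + 8.8)² − (y − 0.2)² with x = 71.205, y = 112.295, so z ≈ 63.400 ≈ 63.4 km.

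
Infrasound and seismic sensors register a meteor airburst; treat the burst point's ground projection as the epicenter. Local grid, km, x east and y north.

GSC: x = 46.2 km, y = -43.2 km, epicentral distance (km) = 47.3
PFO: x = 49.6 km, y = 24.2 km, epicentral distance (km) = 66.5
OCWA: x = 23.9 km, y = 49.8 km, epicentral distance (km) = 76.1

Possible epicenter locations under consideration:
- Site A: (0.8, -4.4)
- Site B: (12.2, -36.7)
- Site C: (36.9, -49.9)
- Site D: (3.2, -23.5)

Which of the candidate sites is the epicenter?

Site D

For each candidate, compare |candidate − station| to the reported distance:
Site A: residuals GSC 12.4, PFO 9.9, OCWA 17.2 → max 17.2 km
Site B: residuals GSC 12.7, PFO 5.0, OCWA 11.2 → max 12.7 km
Site C: residuals GSC 35.8, PFO 8.7, OCWA 24.4 → max 35.8 km
Site D: residuals GSC 0.0, PFO 0.0, OCWA 0.1 → max 0.1 km
Only Site D has all residuals ≈ 0.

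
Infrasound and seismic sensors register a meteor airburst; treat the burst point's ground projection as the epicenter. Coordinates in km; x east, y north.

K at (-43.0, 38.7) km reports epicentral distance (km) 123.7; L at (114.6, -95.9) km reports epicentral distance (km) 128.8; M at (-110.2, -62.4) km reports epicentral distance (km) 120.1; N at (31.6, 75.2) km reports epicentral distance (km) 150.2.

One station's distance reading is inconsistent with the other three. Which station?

Solve using three stations at a time. Using K, M, N (subtract circle equations pairwise → linear system) gives (x, y) ≈ (9.4, -73.4).
Distances from that point to each station vs reported:
  K: calculated 123.7 vs reported 123.7 → residual 0.0 km
  L: calculated 107.6 vs reported 128.8 → residual 21.2 km
  M: calculated 120.1 vs reported 120.1 → residual 0.0 km
  N: calculated 150.2 vs reported 150.2 → residual 0.0 km
K, M, N are mutually consistent (residuals ≈ 0); L is off by 21.2 km.

L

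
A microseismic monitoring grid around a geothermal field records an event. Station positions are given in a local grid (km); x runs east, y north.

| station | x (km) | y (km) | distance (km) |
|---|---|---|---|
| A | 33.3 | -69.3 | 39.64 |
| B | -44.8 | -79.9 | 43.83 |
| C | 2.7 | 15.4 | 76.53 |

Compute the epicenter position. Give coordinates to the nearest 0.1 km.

Circle about each station: (x − 33.3)² + (y + 69.3)² = 39.64²; (x + 44.8)² + (y + 79.9)² = 43.83²; (x − 2.7)² + (y − 15.4)² = 76.53².
Subtracting the A equation from the B and C equations removes the quadratic terms:
-156.2 x − 21.2 y = 2129.93
-61.2 x + 169.4 y = -9952.44
Solving the 2×2 system: x ≈ -5.4, y ≈ -60.7 km.

-5.4 km east, -60.7 km north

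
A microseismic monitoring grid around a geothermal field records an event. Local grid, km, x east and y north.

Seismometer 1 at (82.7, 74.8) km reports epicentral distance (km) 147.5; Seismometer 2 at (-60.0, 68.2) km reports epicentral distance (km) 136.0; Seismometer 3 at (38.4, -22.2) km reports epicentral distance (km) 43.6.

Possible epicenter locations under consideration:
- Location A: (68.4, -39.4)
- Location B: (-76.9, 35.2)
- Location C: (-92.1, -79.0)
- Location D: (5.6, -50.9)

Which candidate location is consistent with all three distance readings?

Location D

For each candidate, compare |candidate − station| to the reported distance:
Location A: residuals Seismometer 1 32.4, Seismometer 2 31.5, Seismometer 3 9.0 → max 32.4 km
Location B: residuals Seismometer 1 16.9, Seismometer 2 98.9, Seismometer 3 85.2 → max 98.9 km
Location C: residuals Seismometer 1 85.3, Seismometer 2 14.7, Seismometer 3 98.7 → max 98.7 km
Location D: residuals Seismometer 1 0.0, Seismometer 2 0.0, Seismometer 3 0.0 → max 0.0 km
Only Location D has all residuals ≈ 0.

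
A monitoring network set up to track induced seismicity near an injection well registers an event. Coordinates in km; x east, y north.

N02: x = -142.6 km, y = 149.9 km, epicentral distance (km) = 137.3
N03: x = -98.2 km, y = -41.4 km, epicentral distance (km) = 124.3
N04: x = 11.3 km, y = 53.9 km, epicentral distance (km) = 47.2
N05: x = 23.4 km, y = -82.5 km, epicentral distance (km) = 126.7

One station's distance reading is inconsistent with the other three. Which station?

N05

Solve using three stations at a time. Using N02, N03, N04 (subtract circle equations pairwise → linear system) gives (x, y) ≈ (-34.5, 65.3).
Distances from that point to each station vs reported:
  N02: calculated 137.3 vs reported 137.3 → residual 0.0 km
  N03: calculated 124.3 vs reported 124.3 → residual 0.0 km
  N04: calculated 47.2 vs reported 47.2 → residual 0.0 km
  N05: calculated 158.7 vs reported 126.7 → residual 32.0 km
N02, N03, N04 are mutually consistent (residuals ≈ 0); N05 is off by 32.0 km.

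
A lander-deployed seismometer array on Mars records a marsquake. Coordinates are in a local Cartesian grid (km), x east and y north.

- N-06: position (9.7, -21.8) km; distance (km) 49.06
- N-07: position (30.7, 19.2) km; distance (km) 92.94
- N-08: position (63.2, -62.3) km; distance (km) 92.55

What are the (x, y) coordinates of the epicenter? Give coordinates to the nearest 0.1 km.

(-28.8, -52.2)

Circle about each station: (x − 9.7)² + (y + 21.8)² = 49.06²; (x − 30.7)² + (y − 19.2)² = 92.94²; (x − 63.2)² + (y + 62.3)² = 92.55².
Subtracting pairs of circle equations eliminates x²+y² and gives linear equations (the radical axes):
42.0 x + 82.0 y = -5489.16
107.0 x − 81.0 y = 1147.58
Solving the 2×2 system: x ≈ -28.8, y ≈ -52.2 km.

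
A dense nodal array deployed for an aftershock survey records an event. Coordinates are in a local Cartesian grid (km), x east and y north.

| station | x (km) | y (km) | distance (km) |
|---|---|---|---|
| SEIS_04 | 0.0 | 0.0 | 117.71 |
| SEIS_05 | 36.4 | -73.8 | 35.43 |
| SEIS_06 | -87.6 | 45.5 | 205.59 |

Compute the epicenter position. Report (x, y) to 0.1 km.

51.6 km east, -105.8 km north

Circle about each station: x² + y² = 117.71²; (x − 36.4)² + (y + 73.8)² = 35.43²; (x + 87.6)² + (y − 45.5)² = 205.59².
Subtracting pairs of circle equations eliminates x²+y² and gives linear equations (the radical axes):
72.8 x − 147.6 y = 19371.76
-175.2 x + 91.0 y = -18667.59
Solving the 2×2 system: x ≈ 51.6, y ≈ -105.8 km.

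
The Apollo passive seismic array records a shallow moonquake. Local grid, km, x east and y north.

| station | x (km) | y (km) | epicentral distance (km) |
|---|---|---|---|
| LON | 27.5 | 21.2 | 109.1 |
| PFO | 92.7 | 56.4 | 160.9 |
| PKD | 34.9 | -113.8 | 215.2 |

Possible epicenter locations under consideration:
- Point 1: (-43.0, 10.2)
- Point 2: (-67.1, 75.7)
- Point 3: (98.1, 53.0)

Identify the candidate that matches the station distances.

For each candidate, compare |candidate − station| to the reported distance:
Point 1: residuals LON 37.7, PFO 17.6, PKD 68.8 → max 68.8 km
Point 2: residuals LON 0.1, PFO 0.1, PKD 0.0 → max 0.1 km
Point 3: residuals LON 31.7, PFO 154.5, PKD 36.8 → max 154.5 km
Only Point 2 has all residuals ≈ 0.

Point 2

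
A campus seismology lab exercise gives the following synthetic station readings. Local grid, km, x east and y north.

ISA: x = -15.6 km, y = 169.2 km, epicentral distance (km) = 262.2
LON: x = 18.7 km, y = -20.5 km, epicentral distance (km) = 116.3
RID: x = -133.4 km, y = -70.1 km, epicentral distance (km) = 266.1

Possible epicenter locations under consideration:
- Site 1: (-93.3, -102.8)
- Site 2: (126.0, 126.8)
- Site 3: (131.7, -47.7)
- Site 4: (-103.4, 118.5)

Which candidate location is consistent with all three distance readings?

Site 3

For each candidate, compare |candidate − station| to the reported distance:
Site 1: residuals ISA 20.7, LON 22.7, RID 214.4 → max 214.4 km
Site 2: residuals ISA 114.4, LON 65.9, RID 59.6 → max 114.4 km
Site 3: residuals ISA 0.0, LON 0.1, RID 0.1 → max 0.1 km
Site 4: residuals ISA 160.8, LON 68.7, RID 75.1 → max 160.8 km
Only Site 3 has all residuals ≈ 0.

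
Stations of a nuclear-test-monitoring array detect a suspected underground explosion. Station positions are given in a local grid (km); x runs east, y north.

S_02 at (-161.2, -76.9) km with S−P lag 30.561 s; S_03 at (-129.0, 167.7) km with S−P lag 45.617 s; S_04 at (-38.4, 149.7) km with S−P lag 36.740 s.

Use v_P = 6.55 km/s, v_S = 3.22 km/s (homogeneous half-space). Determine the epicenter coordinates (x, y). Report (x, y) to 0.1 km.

32.3 km east, -72.0 km north

Distance from S−P lag: d = Δt · v_P v_S / (v_P − v_S) = Δt · (6.55·3.22)/(6.55−3.22) ≈ 6.3336·Δt.
So d_S_02 = 193.56, d_S_03 = 288.92, d_S_04 = 232.70 km.
Circle about each station: (x + 161.2)² + (y + 76.9)² = 193.56²; (x + 129.0)² + (y − 167.7)² = 288.92²; (x + 38.4)² + (y − 149.7)² = 232.70².
Subtracting pairs of circle equations eliminates x²+y² and gives linear equations (the radical axes):
64.4 x + 489.2 y = -33144.05
245.6 x + 453.2 y = -24698.22
Solving the 2×2 system: x ≈ 32.3, y ≈ -72.0 km.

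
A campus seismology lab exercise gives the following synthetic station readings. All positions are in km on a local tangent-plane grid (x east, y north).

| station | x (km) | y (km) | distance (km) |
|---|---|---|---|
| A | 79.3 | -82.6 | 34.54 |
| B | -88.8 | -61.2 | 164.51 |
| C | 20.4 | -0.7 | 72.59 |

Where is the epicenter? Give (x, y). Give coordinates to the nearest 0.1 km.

Circle about each station: (x − 79.3)² + (y + 82.6)² = 34.54²; (x + 88.8)² + (y + 61.2)² = 164.51²; (x − 20.4)² + (y + 0.7)² = 72.59².
Subtracting pairs of circle equations eliminates x²+y² and gives linear equations (the radical axes):
-336.2 x + 42.8 y = -27350.90
-117.8 x + 163.8 y = -16770.90
Solving the 2×2 system: x ≈ 75.2, y ≈ -48.3 km.
Check against A (with the unrounded x, y): √((x − 79.3)²+(y + 82.6)²) = 34.54 ≈ 34.54 km. ✓

75.2 km east, -48.3 km north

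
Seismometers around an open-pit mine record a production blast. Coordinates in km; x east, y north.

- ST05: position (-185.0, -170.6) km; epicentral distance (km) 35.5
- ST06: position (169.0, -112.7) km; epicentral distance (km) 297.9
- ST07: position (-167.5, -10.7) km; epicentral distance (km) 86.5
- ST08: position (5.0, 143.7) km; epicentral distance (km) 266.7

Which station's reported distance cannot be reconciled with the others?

ST05

Solve using three stations at a time. Using ST06, ST07, ST08 (subtract circle equations pairwise → linear system) gives (x, y) ≈ (-127.8, -87.6).
Distances from that point to each station vs reported:
  ST05: calculated 100.8 vs reported 35.5 → residual 65.3 km
  ST06: calculated 297.9 vs reported 297.9 → residual 0.0 km
  ST07: calculated 86.5 vs reported 86.5 → residual 0.0 km
  ST08: calculated 266.7 vs reported 266.7 → residual 0.0 km
ST06, ST07, ST08 are mutually consistent (residuals ≈ 0); ST05 is off by 65.3 km.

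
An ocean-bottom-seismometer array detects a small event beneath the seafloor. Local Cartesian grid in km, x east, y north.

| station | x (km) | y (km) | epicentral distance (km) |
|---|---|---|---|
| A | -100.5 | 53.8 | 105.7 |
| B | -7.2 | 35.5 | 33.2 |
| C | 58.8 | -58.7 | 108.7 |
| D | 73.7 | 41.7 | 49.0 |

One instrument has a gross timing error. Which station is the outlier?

Solve using three stations at a time. Using B, C, D (subtract circle equations pairwise → linear system) gives (x, y) ≈ (24.8, 44.5).
Distances from that point to each station vs reported:
  A: calculated 125.6 vs reported 105.7 → residual 19.9 km
  B: calculated 33.2 vs reported 33.2 → residual 0.0 km
  C: calculated 108.7 vs reported 108.7 → residual 0.0 km
  D: calculated 49.0 vs reported 49.0 → residual 0.0 km
B, C, D are mutually consistent (residuals ≈ 0); A is off by 19.9 km.

A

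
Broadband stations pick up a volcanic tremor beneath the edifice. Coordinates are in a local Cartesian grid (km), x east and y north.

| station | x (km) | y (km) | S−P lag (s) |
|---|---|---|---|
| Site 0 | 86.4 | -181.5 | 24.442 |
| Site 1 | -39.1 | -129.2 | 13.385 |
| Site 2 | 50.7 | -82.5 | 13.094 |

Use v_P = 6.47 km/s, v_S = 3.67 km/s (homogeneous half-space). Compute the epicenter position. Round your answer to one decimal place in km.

(-38.0, -15.7)

Distance from S−P lag: d = Δt · v_P v_S / (v_P − v_S) = Δt · (6.47·3.67)/(6.47−3.67) ≈ 8.4803·Δt.
So d_Site 0 = 207.28, d_Site 1 = 113.51, d_Site 2 = 111.04 km.
Circle about each station: (x − 86.4)² + (y + 181.5)² = 207.28²; (x + 39.1)² + (y + 129.2)² = 113.51²; (x − 50.7)² + (y + 82.5)² = 111.04².
Subtracting pairs of circle equations eliminates x²+y² and gives linear equations (the radical axes):
-251.0 x + 104.6 y = 7894.72
-71.4 x + 198.0 y = -395.35
Solving the 2×2 system: x ≈ -38.0, y ≈ -15.7 km.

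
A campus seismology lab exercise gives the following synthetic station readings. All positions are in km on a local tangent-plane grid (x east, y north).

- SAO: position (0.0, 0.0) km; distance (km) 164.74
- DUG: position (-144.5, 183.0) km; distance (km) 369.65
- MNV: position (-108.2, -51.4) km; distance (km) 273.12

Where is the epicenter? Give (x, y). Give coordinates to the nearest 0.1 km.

Circle about each station: x² + y² = 164.74²; (x + 144.5)² + (y − 183.0)² = 369.65²; (x + 108.2)² + (y + 51.4)² = 273.12².
Subtracting pairs of circle equations eliminates x²+y² and gives linear equations (the radical axes):
-289.0 x + 366.0 y = -55132.60
-216.4 x − 102.8 y = -33106.07
Solving the 2×2 system: x ≈ 163.3, y ≈ -21.7 km.

x ≈ 163.3 km, y ≈ -21.7 km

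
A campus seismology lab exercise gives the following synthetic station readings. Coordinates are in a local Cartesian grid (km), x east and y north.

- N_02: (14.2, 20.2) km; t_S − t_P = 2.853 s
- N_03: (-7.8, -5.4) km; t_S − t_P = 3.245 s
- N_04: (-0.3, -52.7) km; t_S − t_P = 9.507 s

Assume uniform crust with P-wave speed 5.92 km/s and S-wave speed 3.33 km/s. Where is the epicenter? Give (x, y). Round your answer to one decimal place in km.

-7.5 km east, 19.3 km north

Distance from S−P lag: d = Δt · v_P v_S / (v_P − v_S) = Δt · (5.92·3.33)/(5.92−3.33) ≈ 7.6114·Δt.
So d_N_02 = 21.72, d_N_03 = 24.70, d_N_04 = 72.36 km.
Circle about each station: (x − 14.2)² + (y − 20.2)² = 21.72²; (x + 7.8)² + (y + 5.4)² = 24.70²; (x + 0.3)² + (y + 52.7)² = 72.36².
Subtracting the N_02 equation from the N_03 and N_04 equations removes the quadratic terms:
-44.0 x − 51.2 y = -658.01
-29.0 x − 145.8 y = -2596.51
Solving the 2×2 system: x ≈ -7.5, y ≈ 19.3 km.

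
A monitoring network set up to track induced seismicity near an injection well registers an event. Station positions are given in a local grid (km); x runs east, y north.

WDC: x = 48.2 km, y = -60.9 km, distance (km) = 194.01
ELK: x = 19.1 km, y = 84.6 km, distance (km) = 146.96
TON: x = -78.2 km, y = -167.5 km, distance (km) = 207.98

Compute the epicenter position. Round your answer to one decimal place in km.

Circle about each station: (x − 48.2)² + (y + 60.9)² = 194.01²; (x − 19.1)² + (y − 84.6)² = 146.96²; (x + 78.2)² + (y + 167.5)² = 207.98².
Subtracting the WDC equation from the ELK and TON equations removes the quadratic terms:
-58.2 x + 291.0 y = 17532.56
-252.8 x − 213.2 y = 22523.64
Solving the 2×2 system: x ≈ -119.7, y ≈ 36.3 km.
Check against WDC (with the unrounded x, y): √((x − 48.2)²+(y + 60.9)²) = 194.02 ≈ 194.01 km. ✓

-119.7 km east, 36.3 km north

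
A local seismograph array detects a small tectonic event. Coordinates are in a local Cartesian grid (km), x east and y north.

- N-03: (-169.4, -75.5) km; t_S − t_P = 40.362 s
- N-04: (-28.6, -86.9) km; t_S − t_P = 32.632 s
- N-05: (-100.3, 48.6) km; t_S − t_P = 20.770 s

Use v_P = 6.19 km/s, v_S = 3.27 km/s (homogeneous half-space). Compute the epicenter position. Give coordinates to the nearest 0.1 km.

Distance from S−P lag: d = Δt · v_P v_S / (v_P − v_S) = Δt · (6.19·3.27)/(6.19−3.27) ≈ 6.9320·Δt.
So d_N-03 = 279.79, d_N-04 = 226.20, d_N-05 = 143.98 km.
Circle about each station: (x + 169.4)² + (y + 75.5)² = 279.79²; (x + 28.6)² + (y + 86.9)² = 226.20²; (x + 100.3)² + (y − 48.6)² = 143.98².
Subtracting pairs of circle equations eliminates x²+y² and gives linear equations (the radical axes):
281.6 x − 22.8 y = 1088.96
138.2 x + 248.2 y = 35577.64
Solving the 2×2 system: x ≈ 14.8, y ≈ 135.1 km.

14.8 km east, 135.1 km north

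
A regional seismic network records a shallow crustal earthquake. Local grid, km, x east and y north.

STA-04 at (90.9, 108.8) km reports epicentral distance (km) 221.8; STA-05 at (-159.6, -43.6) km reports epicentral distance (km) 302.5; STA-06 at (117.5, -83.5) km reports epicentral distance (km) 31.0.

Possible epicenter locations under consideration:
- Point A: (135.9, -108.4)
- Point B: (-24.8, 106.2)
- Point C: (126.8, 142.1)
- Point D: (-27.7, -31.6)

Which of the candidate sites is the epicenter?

Point A

For each candidate, compare |candidate − station| to the reported distance:
Point A: residuals STA-04 0.0, STA-05 0.0, STA-06 0.0 → max 0.0 km
Point B: residuals STA-04 106.1, STA-05 101.0, STA-06 206.1 → max 206.1 km
Point C: residuals STA-04 172.8, STA-05 38.8, STA-06 194.8 → max 194.8 km
Point D: residuals STA-04 38.0, STA-05 170.1, STA-06 123.2 → max 170.1 km
Only Point A has all residuals ≈ 0.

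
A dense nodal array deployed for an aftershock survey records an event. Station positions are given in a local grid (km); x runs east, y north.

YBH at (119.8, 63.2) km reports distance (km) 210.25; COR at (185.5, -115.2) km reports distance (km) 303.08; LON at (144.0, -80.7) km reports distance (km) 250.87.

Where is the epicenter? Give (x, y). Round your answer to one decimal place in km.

Circle about each station: (x − 119.8)² + (y − 63.2)² = 210.25²; (x − 185.5)² + (y + 115.2)² = 303.08²; (x − 144.0)² + (y + 80.7)² = 250.87².
Subtracting the YBH equation from the COR and LON equations removes the quadratic terms:
131.4 x − 356.8 y = -18317.41
48.4 x − 287.8 y = -9828.48
Solving the 2×2 system: x ≈ -85.9, y ≈ 19.7 km.

(-85.9, 19.7)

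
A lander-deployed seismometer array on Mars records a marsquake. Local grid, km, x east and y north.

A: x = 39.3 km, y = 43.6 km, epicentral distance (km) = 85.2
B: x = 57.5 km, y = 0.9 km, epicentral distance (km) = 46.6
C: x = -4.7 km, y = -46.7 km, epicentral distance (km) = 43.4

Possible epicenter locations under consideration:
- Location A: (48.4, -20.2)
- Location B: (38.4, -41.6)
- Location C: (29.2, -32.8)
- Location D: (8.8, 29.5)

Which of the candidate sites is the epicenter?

Location B

For each candidate, compare |candidate − station| to the reported distance:
Location A: residuals A 20.8, B 23.6, C 15.9 → max 23.6 km
Location B: residuals A 0.0, B 0.0, C 0.0 → max 0.0 km
Location C: residuals A 8.1, B 2.6, C 6.8 → max 8.1 km
Location D: residuals A 51.6, B 9.9, C 34.0 → max 51.6 km
Only Location B has all residuals ≈ 0.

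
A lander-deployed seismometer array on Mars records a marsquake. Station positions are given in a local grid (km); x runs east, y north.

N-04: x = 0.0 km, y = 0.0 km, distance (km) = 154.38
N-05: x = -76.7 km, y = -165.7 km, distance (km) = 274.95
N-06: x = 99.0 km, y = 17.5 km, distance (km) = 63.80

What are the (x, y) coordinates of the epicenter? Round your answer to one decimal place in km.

Circle about each station: x² + y² = 154.38²; (x + 76.7)² + (y + 165.7)² = 274.95²; (x − 99.0)² + (y − 17.5)² = 63.80².
Subtracting the N-04 equation from the N-05 and N-06 equations removes the quadratic terms:
-153.4 x − 331.4 y = -18424.94
198.0 x + 35.0 y = 29869.99
Solving the 2×2 system: x ≈ 153.6, y ≈ -15.5 km.

x ≈ 153.6 km, y ≈ -15.5 km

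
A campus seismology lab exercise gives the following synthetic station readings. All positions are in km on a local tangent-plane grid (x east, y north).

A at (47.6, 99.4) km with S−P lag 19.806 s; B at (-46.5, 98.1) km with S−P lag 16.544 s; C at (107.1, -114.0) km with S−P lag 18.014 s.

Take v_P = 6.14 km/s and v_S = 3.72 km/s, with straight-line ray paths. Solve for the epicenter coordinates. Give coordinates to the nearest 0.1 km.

Distance from S−P lag: d = Δt · v_P v_S / (v_P − v_S) = Δt · (6.14·3.72)/(6.14−3.72) ≈ 9.4383·Δt.
So d_A = 186.94, d_B = 156.15, d_C = 170.02 km.
Circle about each station: (x − 47.6)² + (y − 99.4)² = 186.94²; (x + 46.5)² + (y − 98.1)² = 156.15²; (x − 107.1)² + (y + 114.0)² = 170.02².
Subtracting pairs of circle equations eliminates x²+y² and gives linear equations (the radical axes):
-188.2 x − 2.6 y = 10203.48
119.0 x − 426.8 y = 18360.05
Solving the 2×2 system: x ≈ -53.4, y ≈ -57.9 km.

(-53.4, -57.9)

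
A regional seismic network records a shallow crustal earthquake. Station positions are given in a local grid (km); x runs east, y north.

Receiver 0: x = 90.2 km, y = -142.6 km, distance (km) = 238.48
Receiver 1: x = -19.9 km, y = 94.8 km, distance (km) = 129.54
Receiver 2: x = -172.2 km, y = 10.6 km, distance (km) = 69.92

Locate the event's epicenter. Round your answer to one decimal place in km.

Circle about each station: (x − 90.2)² + (y + 142.6)² = 238.48²; (x + 19.9)² + (y − 94.8)² = 129.54²; (x + 172.2)² + (y − 10.6)² = 69.92².
Subtracting the Receiver 0 equation from the Receiver 1 and Receiver 2 equations removes the quadratic terms:
-220.2 x + 474.8 y = 21004.35
-524.8 x + 306.4 y = 53278.30
Solving the 2×2 system: x ≈ -103.8, y ≈ -3.9 km.

x ≈ -103.8 km, y ≈ -3.9 km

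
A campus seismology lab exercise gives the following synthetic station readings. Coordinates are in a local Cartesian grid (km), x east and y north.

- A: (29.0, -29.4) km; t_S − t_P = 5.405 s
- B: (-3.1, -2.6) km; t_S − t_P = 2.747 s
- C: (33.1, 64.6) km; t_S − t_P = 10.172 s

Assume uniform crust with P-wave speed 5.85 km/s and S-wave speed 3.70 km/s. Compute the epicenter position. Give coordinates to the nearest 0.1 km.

(-24.6, -20.0)

Distance from S−P lag: d = Δt · v_P v_S / (v_P − v_S) = Δt · (5.85·3.70)/(5.85−3.70) ≈ 10.0674·Δt.
So d_A = 54.41, d_B = 27.66, d_C = 102.41 km.
Circle about each station: (x − 29.0)² + (y + 29.4)² = 54.41²; (x + 3.1)² + (y + 2.6)² = 27.66²; (x − 33.1)² + (y − 64.6)² = 102.41².
Subtracting the A equation from the B and C equations removes the quadratic terms:
-64.2 x + 53.6 y = 506.38
8.2 x + 188.0 y = -3963.95
Solving the 2×2 system: x ≈ -24.6, y ≈ -20.0 km.
Check against A (with the unrounded x, y): √((x − 29.0)²+(y + 29.4)²) = 54.41 ≈ 54.41 km. ✓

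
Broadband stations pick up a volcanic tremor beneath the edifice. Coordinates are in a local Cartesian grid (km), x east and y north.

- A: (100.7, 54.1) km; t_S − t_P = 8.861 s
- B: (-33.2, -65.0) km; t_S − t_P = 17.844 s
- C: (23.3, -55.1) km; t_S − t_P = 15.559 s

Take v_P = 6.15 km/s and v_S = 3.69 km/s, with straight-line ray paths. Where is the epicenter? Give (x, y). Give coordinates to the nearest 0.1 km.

26.5 km east, 88.4 km north

Distance from S−P lag: d = Δt · v_P v_S / (v_P − v_S) = Δt · (6.15·3.69)/(6.15−3.69) ≈ 9.2250·Δt.
So d_A = 81.74, d_B = 164.61, d_C = 143.53 km.
Circle about each station: (x − 100.7)² + (y − 54.1)² = 81.74²; (x + 33.2)² + (y + 65.0)² = 164.61²; (x − 23.3)² + (y + 55.1)² = 143.53².
Subtracting pairs of circle equations eliminates x²+y² and gives linear equations (the radical axes):
-267.8 x − 238.2 y = -28155.08
-154.8 x − 218.4 y = -23407.83
Solving the 2×2 system: x ≈ 26.5, y ≈ 88.4 km.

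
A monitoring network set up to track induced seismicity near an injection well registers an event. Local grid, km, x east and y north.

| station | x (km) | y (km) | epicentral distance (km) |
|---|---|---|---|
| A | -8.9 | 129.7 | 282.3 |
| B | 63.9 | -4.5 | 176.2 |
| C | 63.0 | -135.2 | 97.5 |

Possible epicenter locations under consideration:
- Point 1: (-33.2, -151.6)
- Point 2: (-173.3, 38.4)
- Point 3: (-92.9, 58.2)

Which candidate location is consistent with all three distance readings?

Point 1

For each candidate, compare |candidate − station| to the reported distance:
Point 1: residuals A 0.0, B 0.1, C 0.1 → max 0.1 km
Point 2: residuals A 94.2, B 64.8, C 195.7 → max 195.7 km
Point 3: residuals A 172.0, B 7.3, C 150.9 → max 172.0 km
Only Point 1 has all residuals ≈ 0.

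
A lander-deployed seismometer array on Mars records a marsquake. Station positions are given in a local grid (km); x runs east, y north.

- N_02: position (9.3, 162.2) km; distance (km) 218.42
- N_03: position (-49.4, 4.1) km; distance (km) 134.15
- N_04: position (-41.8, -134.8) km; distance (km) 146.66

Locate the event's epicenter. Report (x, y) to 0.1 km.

x ≈ 75.0 km, y ≈ -46.1 km

Circle about each station: (x − 9.3)² + (y − 162.2)² = 218.42²; (x + 49.4)² + (y − 4.1)² = 134.15²; (x + 41.8)² + (y + 134.8)² = 146.66².
Subtracting pairs of circle equations eliminates x²+y² and gives linear equations (the radical axes):
-117.4 x − 316.2 y = 5772.91
-102.2 x − 594.0 y = 19721.09
Solving the 2×2 system: x ≈ 75.0, y ≈ -46.1 km.
Check against N_02 (with the unrounded x, y): √((x − 9.3)²+(y − 162.2)²) = 218.42 ≈ 218.42 km. ✓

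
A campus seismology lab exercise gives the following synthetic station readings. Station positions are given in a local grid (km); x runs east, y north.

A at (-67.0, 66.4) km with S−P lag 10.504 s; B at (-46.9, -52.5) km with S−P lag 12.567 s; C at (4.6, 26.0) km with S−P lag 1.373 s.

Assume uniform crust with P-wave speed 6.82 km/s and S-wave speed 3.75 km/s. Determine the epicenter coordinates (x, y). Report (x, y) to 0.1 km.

(13.8, 32.8)

Distance from S−P lag: d = Δt · v_P v_S / (v_P − v_S) = Δt · (6.82·3.75)/(6.82−3.75) ≈ 8.3306·Δt.
So d_A = 87.50, d_B = 104.69, d_C = 11.44 km.
Circle about each station: (x + 67.0)² + (y − 66.4)² = 87.50²; (x + 46.9)² + (y + 52.5)² = 104.69²; (x − 4.6)² + (y − 26.0)² = 11.44².
Subtracting the A equation from the B and C equations removes the quadratic terms:
40.2 x − 237.8 y = -7245.85
143.2 x − 80.8 y = -675.42
Solving the 2×2 system: x ≈ 13.8, y ≈ 32.8 km.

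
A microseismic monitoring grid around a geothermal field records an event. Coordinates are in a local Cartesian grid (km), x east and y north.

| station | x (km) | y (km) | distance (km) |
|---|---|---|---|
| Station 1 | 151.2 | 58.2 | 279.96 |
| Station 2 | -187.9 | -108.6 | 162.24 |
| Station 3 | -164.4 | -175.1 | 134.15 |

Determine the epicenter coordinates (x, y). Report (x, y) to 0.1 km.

(-32.0, -153.5)

Circle about each station: (x − 151.2)² + (y − 58.2)² = 279.96²; (x + 187.9)² + (y + 108.6)² = 162.24²; (x + 164.4)² + (y + 175.1)² = 134.15².
Subtracting the Station 1 equation from the Station 2 and Station 3 equations removes the quadratic terms:
-678.2 x − 333.6 y = 72907.47
-631.2 x − 466.6 y = 91820.07
Solving the 2×2 system: x ≈ -32.0, y ≈ -153.5 km.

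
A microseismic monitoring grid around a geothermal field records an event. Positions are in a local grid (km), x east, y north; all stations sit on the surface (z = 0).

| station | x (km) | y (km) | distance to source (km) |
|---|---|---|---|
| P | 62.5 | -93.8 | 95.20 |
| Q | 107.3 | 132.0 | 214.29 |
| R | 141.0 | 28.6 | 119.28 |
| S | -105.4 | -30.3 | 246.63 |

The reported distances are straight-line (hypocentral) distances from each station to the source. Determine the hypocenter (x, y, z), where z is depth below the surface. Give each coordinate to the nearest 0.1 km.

(129.2, -71.3, 64.1)

Each station gives a sphere (x−x_i)² + (y−y_i)² + z² = d_i² (stations at z=0).
Subtracting the P sphere from Q and R: z² cancels, leaving linear equations in x and y:
89.6 x + 451.6 y = -20624.56
157.0 x + 244.8 y = 2829.59
Solving: x ≈ 129.204, y ≈ -71.305 km (keep extra digits for the depth step; rounded: 129.2, -71.3).
Then from the P sphere: z² = 95.20² − (x − 62.5)² − (y + 93.8)² with x = 129.204, y = -71.305, so z ≈ 64.090 ≈ 64.1 km.
Check against S (with the unrounded solution): distance 246.63 ≈ 246.63 km. ✓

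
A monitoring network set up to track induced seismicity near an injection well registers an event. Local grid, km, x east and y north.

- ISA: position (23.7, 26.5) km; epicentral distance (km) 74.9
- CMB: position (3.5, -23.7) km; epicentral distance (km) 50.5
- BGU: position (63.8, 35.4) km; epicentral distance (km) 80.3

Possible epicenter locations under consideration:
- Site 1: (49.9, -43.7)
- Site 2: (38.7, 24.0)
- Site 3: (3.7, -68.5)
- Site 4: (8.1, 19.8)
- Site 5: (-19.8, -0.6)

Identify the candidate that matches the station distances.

Site 1

For each candidate, compare |candidate − station| to the reported distance:
Site 1: residuals ISA 0.0, CMB 0.0, BGU 0.0 → max 0.0 km
Site 2: residuals ISA 59.7, CMB 8.8, BGU 52.7 → max 59.7 km
Site 3: residuals ISA 22.2, CMB 5.7, BGU 39.7 → max 39.7 km
Site 4: residuals ISA 57.9, CMB 6.8, BGU 22.5 → max 57.9 km
Site 5: residuals ISA 23.6, CMB 17.7, BGU 10.7 → max 23.6 km
Only Site 1 has all residuals ≈ 0.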